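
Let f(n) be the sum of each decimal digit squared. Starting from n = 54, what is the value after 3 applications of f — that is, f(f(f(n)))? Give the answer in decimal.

50

54 → 5² + 4² = 41
41 → 4² + 1² = 17
17 → 1² + 7² = 50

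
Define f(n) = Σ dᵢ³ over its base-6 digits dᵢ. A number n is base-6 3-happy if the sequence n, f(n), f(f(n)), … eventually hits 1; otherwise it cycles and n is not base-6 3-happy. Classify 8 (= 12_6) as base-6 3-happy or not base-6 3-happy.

8 = (1,2)_6 → 1³ + 2³ = 1 + 8 = 9
9 = (1,3)_6 → 1³ + 3³ = 1 + 27 = 28
28 = (4,4)_6 → 4³ + 4³ = 64 + 64 = 128
128 = (3,3,2)_6 → 3³ + 3³ + 2³ = 27 + 27 + 8 = 62
62 = (1,4,2)_6 → 1³ + 4³ + 2³ = 1 + 64 + 8 = 73
73 = (2,0,1)_6 → 2³ + 0³ + 1³ = 8 + 0 + 1 = 9  — 9 already seen; the sequence cycles without reaching 1.

not base-6 3-happy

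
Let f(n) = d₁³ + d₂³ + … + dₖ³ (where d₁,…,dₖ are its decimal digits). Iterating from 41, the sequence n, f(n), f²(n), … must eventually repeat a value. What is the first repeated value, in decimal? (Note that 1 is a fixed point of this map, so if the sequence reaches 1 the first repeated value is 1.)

41 → 4³ + 1³ = 64 + 1 = 65
65 → 6³ + 5³ = 216 + 125 = 341
341 → 3³ + 4³ + 1³ = 27 + 64 + 1 = 92
92 → 9³ + 2³ = 729 + 8 = 737
737 → 7³ + 3³ + 7³ = 343 + 27 + 343 = 713
713 → 7³ + 1³ + 3³ = 343 + 1 + 27 = 371
371 → 3³ + 7³ + 1³ = 27 + 343 + 1 = 371  — 371 already appeared earlier.

371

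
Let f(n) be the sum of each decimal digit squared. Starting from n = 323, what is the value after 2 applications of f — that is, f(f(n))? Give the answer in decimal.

8

323 → 3² + 2² + 3² = 22
22 → 2² + 2² = 8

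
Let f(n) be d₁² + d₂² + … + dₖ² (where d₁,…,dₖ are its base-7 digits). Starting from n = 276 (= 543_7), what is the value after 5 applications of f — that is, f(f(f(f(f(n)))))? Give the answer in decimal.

8

276 = (5,4,3)_7 → 5² + 4² + 3² = 50
50 = (1,0,1)_7 → 1² + 0² + 1² = 2
2 = (2)_7 → 2² = 4
4 = (4)_7 → 4² = 16
16 = (2,2)_7 → 2² + 2² = 8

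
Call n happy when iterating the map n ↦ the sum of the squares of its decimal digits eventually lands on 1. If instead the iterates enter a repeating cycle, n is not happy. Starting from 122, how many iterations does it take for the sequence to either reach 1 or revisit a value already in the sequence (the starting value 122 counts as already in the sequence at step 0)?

13

122 → 1² + 2² + 2² = 1 + 4 + 4 = 9
9 → 9² = 81
81 → 8² + 1² = 64 + 1 = 65
65 → 6² + 5² = 36 + 25 = 61
61 → 6² + 1² = 36 + 1 = 37
37 → 3² + 7² = 9 + 49 = 58
58 → 5² + 8² = 25 + 64 = 89
89 → 8² + 9² = 64 + 81 = 145
145 → 1² + 4² + 5² = 1 + 16 + 25 = 42
42 → 4² + 2² = 16 + 4 = 20
20 → 2² + 0² = 4 + 0 = 4
4 → 4² = 16
16 → 1² + 6² = 1 + 36 = 37  — 37 repeats.
That took 13 steps.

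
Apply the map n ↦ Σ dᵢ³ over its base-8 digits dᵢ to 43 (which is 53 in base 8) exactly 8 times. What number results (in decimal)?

43 = (5,3)_8 → 152
152 = (2,3,0)_8 → 35
35 = (4,3)_8 → 91
91 = (1,3,3)_8 → 55
55 = (6,7)_8 → 559
559 = (1,0,5,7)_8 → 469
469 = (7,2,5)_8 → 476
476 = (7,3,4)_8 → 434

434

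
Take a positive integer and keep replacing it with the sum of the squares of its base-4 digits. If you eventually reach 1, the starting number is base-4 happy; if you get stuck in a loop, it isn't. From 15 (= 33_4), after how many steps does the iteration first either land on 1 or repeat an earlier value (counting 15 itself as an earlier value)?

15 = (3,3)_4 → 3² + 3² = 9 + 9 = 18
18 = (1,0,2)_4 → 1² + 0² + 2² = 1 + 0 + 4 = 5
5 = (1,1)_4 → 1² + 1² = 1 + 1 = 2
2 = (2)_4 → 2² = 4
4 = (1,0)_4 → 1² + 0² = 1 + 0 = 1  — reached 1.
That took 5 steps.

5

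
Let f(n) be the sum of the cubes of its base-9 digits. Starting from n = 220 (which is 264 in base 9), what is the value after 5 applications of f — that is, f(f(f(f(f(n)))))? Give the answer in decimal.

220 = (2,6,4)_9 → 2³ + 6³ + 4³ = 288
288 = (3,5,0)_9 → 3³ + 5³ + 0³ = 152
152 = (1,7,8)_9 → 1³ + 7³ + 8³ = 856
856 = (1,1,5,1)_9 → 1³ + 1³ + 5³ + 1³ = 128
128 = (1,5,2)_9 → 1³ + 5³ + 2³ = 134

134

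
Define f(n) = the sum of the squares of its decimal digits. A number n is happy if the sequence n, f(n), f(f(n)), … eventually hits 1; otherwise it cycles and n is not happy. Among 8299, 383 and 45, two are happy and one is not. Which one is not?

45

8299: 8299 → 230 → 13 → 10 → 1  — reaches 1 (happy)
383: 383 → 82 → 68 → 100 → 1  — reaches 1 (happy)
45: 45 → 41 → 17 → 50 → 25 → 29 → 85 → 89 → 145 → 42 → 20 → 4 → 16 → 37 → 58 → 89  — repeats 89 (not happy)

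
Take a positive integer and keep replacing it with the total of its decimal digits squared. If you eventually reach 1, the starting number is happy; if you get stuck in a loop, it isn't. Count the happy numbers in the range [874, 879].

874: 874 → 129 → 86 → 100 → 1  (reaches 1)
875: 875 → 138 → 74 → 65 → 61 → 37 → 58 → 89 → 145 → 42 → 20 → 4 → 16 → 37  (repeats 37)
876: 876 → 149 → 98 → 145 → 42 → 20 → 4 → 16 → 37 → 58 → 89 → 145  (repeats 145)
877: 877 → 162 → 41 → 17 → 50 → 25 → 29 → 85 → 89 → 145 → 42 → 20 → 4 → 16 → 37 → 58 → 89  (repeats 89)
878: 878 → 177 → 99 → 162 → 41 → 17 → 50 → 25 → 29 → 85 → 89 → 145 → 42 → 20 → 4 → 16 → 37 → 58 → 89  (repeats 89)
879: 879 → 194 → 98 → 145 → 42 → 20 → 4 → 16 → 37 → 58 → 89 → 145  (repeats 145)
happy: 874

1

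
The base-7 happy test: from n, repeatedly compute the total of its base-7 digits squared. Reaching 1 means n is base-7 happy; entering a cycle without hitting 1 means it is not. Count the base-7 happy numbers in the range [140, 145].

1

140: 140 → 40 → 50 → 2 → 4 → 16 → 8 → 2  — not base-7 happy
141: 141 → 41 → 61 → 27 → 45 → 45  — not base-7 happy
142: 142 → 44 → 40 → 50 → 2 → 4 → 16 → 8 → 2  — not base-7 happy
143: 143 → 49 → 1  — base-7 happy
144: 144 → 56 → 2 → 4 → 16 → 8 → 2  — not base-7 happy
145: 145 → 65 → 9 → 5 → 25 → 25  — not base-7 happy
base-7 happy: 143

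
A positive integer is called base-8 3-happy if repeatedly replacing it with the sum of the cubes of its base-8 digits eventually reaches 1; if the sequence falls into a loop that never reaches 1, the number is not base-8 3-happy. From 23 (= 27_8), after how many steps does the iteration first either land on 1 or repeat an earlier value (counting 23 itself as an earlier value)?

23 = (2,7)_8 → 2³ + 7³ = 8 + 343 = 351
351 = (5,3,7)_8 → 5³ + 3³ + 7³ = 125 + 27 + 343 = 495
495 = (7,5,7)_8 → 7³ + 5³ + 7³ = 343 + 125 + 343 = 811
811 = (1,4,5,3)_8 → 1³ + 4³ + 5³ + 3³ = 1 + 64 + 125 + 27 = 217
217 = (3,3,1)_8 → 3³ + 3³ + 1³ = 27 + 27 + 1 = 55
55 = (6,7)_8 → 6³ + 7³ = 216 + 343 = 559
559 = (1,0,5,7)_8 → 1³ + 0³ + 5³ + 7³ = 1 + 0 + 125 + 343 = 469
469 = (7,2,5)_8 → 7³ + 2³ + 5³ = 343 + 8 + 125 = 476
476 = (7,3,4)_8 → 7³ + 3³ + 4³ = 343 + 27 + 64 = 434
434 = (6,6,2)_8 → 6³ + 6³ + 2³ = 216 + 216 + 8 = 440
440 = (6,7,0)_8 → 6³ + 7³ + 0³ = 216 + 343 + 0 = 559  — 559 repeats.
That took 11 steps.

11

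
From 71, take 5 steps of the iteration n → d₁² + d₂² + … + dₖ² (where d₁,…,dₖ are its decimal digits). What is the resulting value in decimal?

89

71 → 7² + 1² = 49 + 1 = 50
50 → 5² + 0² = 25 + 0 = 25
25 → 2² + 5² = 4 + 25 = 29
29 → 2² + 9² = 4 + 81 = 85
85 → 8² + 5² = 64 + 25 = 89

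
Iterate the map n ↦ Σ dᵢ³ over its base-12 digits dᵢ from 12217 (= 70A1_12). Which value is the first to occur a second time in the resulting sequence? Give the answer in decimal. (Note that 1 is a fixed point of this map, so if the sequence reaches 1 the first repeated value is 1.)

1344

12217 = (7,0,10,1)_12 → 1344
1344 = (9,4,0)_12 → 793
793 = (5,6,1)_12 → 342
342 = (2,4,6)_12 → 288
288 = (2,0,0)_12 → 8
8 = (8)_12 → 512
512 = (3,6,8)_12 → 755
755 = (5,2,11)_12 → 1464
1464 = (10,2,0)_12 → 1008
1008 = (7,0,0)_12 → 343
343 = (2,4,7)_12 → 415
415 = (2,10,7)_12 → 1351
1351 = (9,4,7)_12 → 1136
1136 = (7,10,8)_12 → 1855
1855 = (1,0,10,7)_12 → 1344  — 1344 already appeared earlier.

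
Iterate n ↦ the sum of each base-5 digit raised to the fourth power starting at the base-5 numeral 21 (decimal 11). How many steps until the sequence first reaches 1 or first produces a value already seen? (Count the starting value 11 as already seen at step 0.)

4

11 = (2,1)_5 → 2⁴ + 1⁴ = 17
17 = (3,2)_5 → 3⁴ + 2⁴ = 97
97 = (3,4,2)_5 → 3⁴ + 4⁴ + 2⁴ = 353
353 = (2,4,0,3)_5 → 2⁴ + 4⁴ + 0⁴ + 3⁴ = 353  — 353 repeats.
That took 4 steps.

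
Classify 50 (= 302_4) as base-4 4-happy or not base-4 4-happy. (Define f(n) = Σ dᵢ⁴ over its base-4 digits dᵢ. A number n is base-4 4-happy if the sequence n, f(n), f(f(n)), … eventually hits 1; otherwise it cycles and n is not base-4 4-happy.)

50 = (3,0,2)_4 → 97
97 = (1,2,0,1)_4 → 18
18 = (1,0,2)_4 → 17
17 = (1,0,1)_4 → 2
2 = (2)_4 → 16
16 = (1,0,0)_4 → 1  — reached 1.

base-4 4-happy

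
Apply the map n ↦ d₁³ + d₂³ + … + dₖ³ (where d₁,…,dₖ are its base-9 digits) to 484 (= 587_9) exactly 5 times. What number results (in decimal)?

484 = (5,8,7)_9 → 5³ + 8³ + 7³ = 125 + 512 + 343 = 980
980 = (1,3,0,8)_9 → 1³ + 3³ + 0³ + 8³ = 1 + 27 + 0 + 512 = 540
540 = (6,6,0)_9 → 6³ + 6³ + 0³ = 216 + 216 + 0 = 432
432 = (5,3,0)_9 → 5³ + 3³ + 0³ = 125 + 27 + 0 = 152
152 = (1,7,8)_9 → 1³ + 7³ + 8³ = 1 + 343 + 512 = 856

856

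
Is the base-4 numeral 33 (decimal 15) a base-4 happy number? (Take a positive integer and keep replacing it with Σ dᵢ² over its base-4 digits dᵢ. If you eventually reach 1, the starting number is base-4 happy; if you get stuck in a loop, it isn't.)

15 = (3,3)_4 → 18
18 = (1,0,2)_4 → 5
5 = (1,1)_4 → 2
2 = (2)_4 → 4
4 = (1,0)_4 → 1  — reached 1.

base-4 happy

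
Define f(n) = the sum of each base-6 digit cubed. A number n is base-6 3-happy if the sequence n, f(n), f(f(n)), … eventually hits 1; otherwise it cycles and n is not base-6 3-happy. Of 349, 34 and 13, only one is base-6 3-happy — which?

34

349: 349 → 93 → 62 → 73 → 9 → 28 → 128 → 62  — repeats 62 (not base-6 3-happy)
34: 34 → 189 → 153 → 92 → 43 → 3 → 27 → 91 → 36 → 1  — reaches 1 (base-6 3-happy)
13: 13 → 9 → 28 → 128 → 62 → 73 → 9  — repeats 9 (not base-6 3-happy)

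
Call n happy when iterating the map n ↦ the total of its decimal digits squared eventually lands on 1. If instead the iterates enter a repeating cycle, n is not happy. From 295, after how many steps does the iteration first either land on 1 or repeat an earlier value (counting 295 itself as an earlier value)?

295 → 2² + 9² + 5² = 110
110 → 1² + 1² + 0² = 2
2 → 2² = 4
4 → 4² = 16
16 → 1² + 6² = 37
37 → 3² + 7² = 58
58 → 5² + 8² = 89
89 → 8² + 9² = 145
145 → 1² + 4² + 5² = 42
42 → 4² + 2² = 20
20 → 2² + 0² = 4  — 4 repeats.
That took 11 steps.

11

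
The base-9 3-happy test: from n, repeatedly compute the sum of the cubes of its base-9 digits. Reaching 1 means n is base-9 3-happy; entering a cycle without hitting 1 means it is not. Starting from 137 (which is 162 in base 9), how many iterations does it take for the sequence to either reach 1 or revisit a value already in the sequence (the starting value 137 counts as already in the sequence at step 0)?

6

137 = (1,6,2)_9 → 1³ + 6³ + 2³ = 225
225 = (2,7,0)_9 → 2³ + 7³ + 0³ = 351
351 = (4,3,0)_9 → 4³ + 3³ + 0³ = 91
91 = (1,1,1)_9 → 1³ + 1³ + 1³ = 3
3 = (3)_9 → 3³ = 27
27 = (3,0)_9 → 3³ + 0³ = 27  — 27 repeats.
That took 6 steps.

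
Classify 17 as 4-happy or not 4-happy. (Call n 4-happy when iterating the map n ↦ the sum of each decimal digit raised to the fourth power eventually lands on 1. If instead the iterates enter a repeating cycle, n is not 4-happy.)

not 4-happy

17 → 1⁴ + 7⁴ = 2402
2402 → 2⁴ + 4⁴ + 0⁴ + 2⁴ = 288
288 → 2⁴ + 8⁴ + 8⁴ = 8208
8208 → 8⁴ + 2⁴ + 0⁴ + 8⁴ = 8208  — 8208 already seen; the sequence cycles without reaching 1.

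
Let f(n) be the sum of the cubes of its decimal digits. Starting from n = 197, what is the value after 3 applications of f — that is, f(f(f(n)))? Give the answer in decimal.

197 → 1³ + 9³ + 7³ = 1073
1073 → 1³ + 0³ + 7³ + 3³ = 371
371 → 3³ + 7³ + 1³ = 371

371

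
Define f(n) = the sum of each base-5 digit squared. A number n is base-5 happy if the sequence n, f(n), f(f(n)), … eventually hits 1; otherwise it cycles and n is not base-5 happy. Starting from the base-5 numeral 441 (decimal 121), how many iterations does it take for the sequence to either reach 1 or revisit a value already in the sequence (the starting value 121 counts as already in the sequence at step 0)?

4

121 = (4,4,1)_5 → 4² + 4² + 1² = 16 + 16 + 1 = 33
33 = (1,1,3)_5 → 1² + 1² + 3² = 1 + 1 + 9 = 11
11 = (2,1)_5 → 2² + 1² = 4 + 1 = 5
5 = (1,0)_5 → 1² + 0² = 1 + 0 = 1  — reached 1.
That took 4 steps.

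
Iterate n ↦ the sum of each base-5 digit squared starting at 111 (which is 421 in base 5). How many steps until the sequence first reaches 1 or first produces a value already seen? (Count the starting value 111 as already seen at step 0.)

4

111 = (4,2,1)_5 → 4² + 2² + 1² = 16 + 4 + 1 = 21
21 = (4,1)_5 → 4² + 1² = 16 + 1 = 17
17 = (3,2)_5 → 3² + 2² = 9 + 4 = 13
13 = (2,3)_5 → 2² + 3² = 4 + 9 = 13  — 13 repeats.
That took 4 steps.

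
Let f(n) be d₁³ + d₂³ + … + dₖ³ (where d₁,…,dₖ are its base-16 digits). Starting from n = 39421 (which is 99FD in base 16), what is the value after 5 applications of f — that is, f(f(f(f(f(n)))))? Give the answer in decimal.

91

39421 = (9,9,15,13)_16 → 7030
7030 = (1,11,7,6)_16 → 1891
1891 = (7,6,3)_16 → 586
586 = (2,4,10)_16 → 1072
1072 = (4,3,0)_16 → 91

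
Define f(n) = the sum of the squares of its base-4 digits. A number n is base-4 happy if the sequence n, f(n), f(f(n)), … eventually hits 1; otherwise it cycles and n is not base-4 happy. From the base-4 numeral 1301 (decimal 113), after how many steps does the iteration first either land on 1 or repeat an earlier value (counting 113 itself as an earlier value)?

6

113 = (1,3,0,1)_4 → 1² + 3² + 0² + 1² = 1 + 9 + 0 + 1 = 11
11 = (2,3)_4 → 2² + 3² = 4 + 9 = 13
13 = (3,1)_4 → 3² + 1² = 9 + 1 = 10
10 = (2,2)_4 → 2² + 2² = 4 + 4 = 8
8 = (2,0)_4 → 2² + 0² = 4 + 0 = 4
4 = (1,0)_4 → 1² + 0² = 1 + 0 = 1  — reached 1.
That took 6 steps.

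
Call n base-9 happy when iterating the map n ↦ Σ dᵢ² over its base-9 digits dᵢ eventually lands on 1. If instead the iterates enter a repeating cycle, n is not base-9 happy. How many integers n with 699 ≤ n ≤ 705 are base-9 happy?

699: 699 → 125 → 81 → 1  (reaches 1)
700: 700 → 138 → 46 → 26 → 68 → 74 → 68  (repeats 68)
701: 701 → 153 → 65 → 53 → 89 → 65  (repeats 65)
702: 702 → 100 → 6 → 36 → 16 → 50 → 50  (repeats 50)
703: 703 → 101 → 9 → 1  (reaches 1)
704: 704 → 104 → 30 → 18 → 4 → 16 → 50 → 50  (repeats 50)
705: 705 → 109 → 11 → 5 → 25 → 53 → 89 → 65 → 53  (repeats 53)
base-9 happy: 699, 703

2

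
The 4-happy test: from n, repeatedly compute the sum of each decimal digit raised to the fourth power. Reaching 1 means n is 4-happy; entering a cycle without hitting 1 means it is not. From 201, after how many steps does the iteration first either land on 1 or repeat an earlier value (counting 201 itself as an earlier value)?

5

201 → 2⁴ + 0⁴ + 1⁴ = 17
17 → 1⁴ + 7⁴ = 2402
2402 → 2⁴ + 4⁴ + 0⁴ + 2⁴ = 288
288 → 2⁴ + 8⁴ + 8⁴ = 8208
8208 → 8⁴ + 2⁴ + 0⁴ + 8⁴ = 8208  — 8208 repeats.
That took 5 steps.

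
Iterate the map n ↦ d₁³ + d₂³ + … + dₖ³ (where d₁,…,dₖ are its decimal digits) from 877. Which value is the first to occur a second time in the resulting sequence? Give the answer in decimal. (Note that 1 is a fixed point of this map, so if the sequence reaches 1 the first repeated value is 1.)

877 → 1198
1198 → 1243
1243 → 100
100 → 1  — reached the fixed point 1.
1 → 1, so 1 is the first repeated value.

1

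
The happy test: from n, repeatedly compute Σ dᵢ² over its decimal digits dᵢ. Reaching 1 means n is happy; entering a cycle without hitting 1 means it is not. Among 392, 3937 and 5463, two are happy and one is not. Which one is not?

392: 392 → 94 → 97 → 130 → 10 → 1  — reaches 1 (happy)
3937: 3937 → 148 → 81 → 65 → 61 → 37 → 58 → 89 → 145 → 42 → 20 → 4 → 16 → 37  — repeats 37 (not happy)
5463: 5463 → 86 → 100 → 1  — reaches 1 (happy)

3937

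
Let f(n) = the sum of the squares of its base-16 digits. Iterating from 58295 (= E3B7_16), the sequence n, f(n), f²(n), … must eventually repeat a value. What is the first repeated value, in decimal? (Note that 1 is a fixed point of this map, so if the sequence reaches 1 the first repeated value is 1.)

58295 = (14,3,11,7)_16 → 14² + 3² + 11² + 7² = 196 + 9 + 121 + 49 = 375
375 = (1,7,7)_16 → 1² + 7² + 7² = 1 + 49 + 49 = 99
99 = (6,3)_16 → 6² + 3² = 36 + 9 = 45
45 = (2,13)_16 → 2² + 13² = 4 + 169 = 173
173 = (10,13)_16 → 10² + 13² = 100 + 169 = 269
269 = (1,0,13)_16 → 1² + 0² + 13² = 1 + 0 + 169 = 170
170 = (10,10)_16 → 10² + 10² = 100 + 100 = 200
200 = (12,8)_16 → 12² + 8² = 144 + 64 = 208
208 = (13,0)_16 → 13² + 0² = 169 + 0 = 169
169 = (10,9)_16 → 10² + 9² = 100 + 81 = 181
181 = (11,5)_16 → 11² + 5² = 121 + 25 = 146
146 = (9,2)_16 → 9² + 2² = 81 + 4 = 85
85 = (5,5)_16 → 5² + 5² = 25 + 25 = 50
50 = (3,2)_16 → 3² + 2² = 9 + 4 = 13
13 = (13)_16 → 13² = 169  — 169 already appeared earlier.

169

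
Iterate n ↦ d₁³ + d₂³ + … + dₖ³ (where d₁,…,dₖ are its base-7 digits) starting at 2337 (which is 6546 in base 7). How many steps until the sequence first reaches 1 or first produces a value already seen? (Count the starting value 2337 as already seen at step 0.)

8

2337 = (6,5,4,6)_7 → 6³ + 5³ + 4³ + 6³ = 621
621 = (1,5,4,5)_7 → 1³ + 5³ + 4³ + 5³ = 315
315 = (6,3,0)_7 → 6³ + 3³ + 0³ = 243
243 = (4,6,5)_7 → 4³ + 6³ + 5³ = 405
405 = (1,1,1,6)_7 → 1³ + 1³ + 1³ + 6³ = 219
219 = (4,3,2)_7 → 4³ + 3³ + 2³ = 99
99 = (2,0,1)_7 → 2³ + 0³ + 1³ = 9
9 = (1,2)_7 → 1³ + 2³ = 9  — 9 repeats.
That took 8 steps.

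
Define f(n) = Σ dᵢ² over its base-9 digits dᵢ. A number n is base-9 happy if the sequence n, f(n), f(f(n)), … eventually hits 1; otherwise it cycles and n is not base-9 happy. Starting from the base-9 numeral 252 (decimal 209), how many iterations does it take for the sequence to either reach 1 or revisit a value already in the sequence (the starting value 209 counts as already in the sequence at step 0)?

209 = (2,5,2)_9 → 2² + 5² + 2² = 33
33 = (3,6)_9 → 3² + 6² = 45
45 = (5,0)_9 → 5² + 0² = 25
25 = (2,7)_9 → 2² + 7² = 53
53 = (5,8)_9 → 5² + 8² = 89
89 = (1,0,8)_9 → 1² + 0² + 8² = 65
65 = (7,2)_9 → 7² + 2² = 53  — 53 repeats.
That took 7 steps.

7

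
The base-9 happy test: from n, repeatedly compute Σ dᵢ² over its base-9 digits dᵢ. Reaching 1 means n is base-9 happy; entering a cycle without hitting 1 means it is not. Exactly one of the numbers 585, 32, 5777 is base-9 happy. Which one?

5777

585: 585 → 53 → 89 → 65 → 53  — repeats 53 (not base-9 happy)
32: 32 → 34 → 58 → 52 → 74 → 68 → 74  — repeats 74 (not base-9 happy)
5777: 5777 → 181 → 9 → 1  — reaches 1 (base-9 happy)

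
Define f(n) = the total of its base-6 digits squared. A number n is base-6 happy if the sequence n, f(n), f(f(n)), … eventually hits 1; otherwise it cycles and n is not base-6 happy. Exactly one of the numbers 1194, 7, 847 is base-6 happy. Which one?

1194: 1194 → 35 → 50 → 9 → 10 → 17 → 29 → 41 → 26 → 20 → 13 → 5 → 25 → 17  — repeats 17 (not base-6 happy)
7: 7 → 2 → 4 → 16 → 20 → 13 → 5 → 25 → 17 → 29 → 41 → 26 → 20  — repeats 20 (not base-6 happy)
847: 847 → 44 → 6 → 1  — reaches 1 (base-6 happy)

847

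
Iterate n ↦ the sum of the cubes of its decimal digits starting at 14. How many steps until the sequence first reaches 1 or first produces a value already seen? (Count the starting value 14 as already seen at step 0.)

14 → 1³ + 4³ = 65
65 → 6³ + 5³ = 341
341 → 3³ + 4³ + 1³ = 92
92 → 9³ + 2³ = 737
737 → 7³ + 3³ + 7³ = 713
713 → 7³ + 1³ + 3³ = 371
371 → 3³ + 7³ + 1³ = 371  — 371 repeats.
That took 7 steps.

7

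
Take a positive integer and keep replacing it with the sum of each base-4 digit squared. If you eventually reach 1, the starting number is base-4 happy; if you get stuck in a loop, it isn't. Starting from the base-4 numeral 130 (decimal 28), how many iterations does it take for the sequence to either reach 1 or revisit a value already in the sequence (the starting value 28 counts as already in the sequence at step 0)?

28 = (1,3,0)_4 → 1² + 3² + 0² = 10
10 = (2,2)_4 → 2² + 2² = 8
8 = (2,0)_4 → 2² + 0² = 4
4 = (1,0)_4 → 1² + 0² = 1  — reached 1.
That took 4 steps.

4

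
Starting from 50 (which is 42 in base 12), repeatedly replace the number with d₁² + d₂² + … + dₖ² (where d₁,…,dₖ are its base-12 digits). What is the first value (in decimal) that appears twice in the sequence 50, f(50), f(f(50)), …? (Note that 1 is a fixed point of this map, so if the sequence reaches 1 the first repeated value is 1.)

50

50 = (4,2)_12 → 4² + 2² = 20
20 = (1,8)_12 → 1² + 8² = 65
65 = (5,5)_12 → 5² + 5² = 50  — 50 already appeared earlier.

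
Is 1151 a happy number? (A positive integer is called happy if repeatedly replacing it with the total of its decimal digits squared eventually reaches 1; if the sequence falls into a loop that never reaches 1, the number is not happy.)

happy

1151 → 1² + 1² + 5² + 1² = 28
28 → 2² + 8² = 68
68 → 6² + 8² = 100
100 → 1² + 0² + 0² = 1  — reached 1.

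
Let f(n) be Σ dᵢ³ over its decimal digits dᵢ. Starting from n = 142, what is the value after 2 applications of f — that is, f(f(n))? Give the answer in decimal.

370

142 → 1³ + 4³ + 2³ = 1 + 64 + 8 = 73
73 → 7³ + 3³ = 343 + 27 = 370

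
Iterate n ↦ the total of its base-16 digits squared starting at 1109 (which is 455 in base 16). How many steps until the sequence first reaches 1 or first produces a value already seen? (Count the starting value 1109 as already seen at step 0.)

7

1109 = (4,5,5)_16 → 66
66 = (4,2)_16 → 20
20 = (1,4)_16 → 17
17 = (1,1)_16 → 2
2 = (2)_16 → 4
4 = (4)_16 → 16
16 = (1,0)_16 → 1  — reached 1.
That took 7 steps.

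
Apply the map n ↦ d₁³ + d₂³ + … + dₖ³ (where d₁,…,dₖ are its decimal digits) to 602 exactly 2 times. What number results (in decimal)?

80

602 → 6³ + 0³ + 2³ = 216 + 0 + 8 = 224
224 → 2³ + 2³ + 4³ = 8 + 8 + 64 = 80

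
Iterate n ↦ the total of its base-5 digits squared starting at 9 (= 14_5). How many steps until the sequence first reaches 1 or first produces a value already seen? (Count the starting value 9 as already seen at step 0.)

9 = (1,4)_5 → 1² + 4² = 1 + 16 = 17
17 = (3,2)_5 → 3² + 2² = 9 + 4 = 13
13 = (2,3)_5 → 2² + 3² = 4 + 9 = 13  — 13 repeats.
That took 3 steps.

3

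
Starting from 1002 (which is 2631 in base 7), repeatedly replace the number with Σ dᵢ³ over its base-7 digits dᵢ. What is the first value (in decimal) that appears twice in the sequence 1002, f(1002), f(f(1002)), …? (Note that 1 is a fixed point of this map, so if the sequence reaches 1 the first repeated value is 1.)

126

1002 = (2,6,3,1)_7 → 2³ + 6³ + 3³ + 1³ = 252
252 = (5,1,0)_7 → 5³ + 1³ + 0³ = 126
126 = (2,4,0)_7 → 2³ + 4³ + 0³ = 72
72 = (1,3,2)_7 → 1³ + 3³ + 2³ = 36
36 = (5,1)_7 → 5³ + 1³ = 126  — 126 already appeared earlier.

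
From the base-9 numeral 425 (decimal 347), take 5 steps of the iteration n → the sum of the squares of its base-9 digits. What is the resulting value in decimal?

347 = (4,2,5)_9 → 4² + 2² + 5² = 16 + 4 + 25 = 45
45 = (5,0)_9 → 5² + 0² = 25 + 0 = 25
25 = (2,7)_9 → 2² + 7² = 4 + 49 = 53
53 = (5,8)_9 → 5² + 8² = 25 + 64 = 89
89 = (1,0,8)_9 → 1² + 0² + 8² = 1 + 0 + 64 = 65

65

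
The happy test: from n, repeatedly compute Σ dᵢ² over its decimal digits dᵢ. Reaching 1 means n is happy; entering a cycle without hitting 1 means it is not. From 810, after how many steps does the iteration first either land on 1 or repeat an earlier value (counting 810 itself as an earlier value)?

810 → 8² + 1² + 0² = 64 + 1 + 0 = 65
65 → 6² + 5² = 36 + 25 = 61
61 → 6² + 1² = 36 + 1 = 37
37 → 3² + 7² = 9 + 49 = 58
58 → 5² + 8² = 25 + 64 = 89
89 → 8² + 9² = 64 + 81 = 145
145 → 1² + 4² + 5² = 1 + 16 + 25 = 42
42 → 4² + 2² = 16 + 4 = 20
20 → 2² + 0² = 4 + 0 = 4
4 → 4² = 16
16 → 1² + 6² = 1 + 36 = 37  — 37 repeats.
That took 11 steps.

11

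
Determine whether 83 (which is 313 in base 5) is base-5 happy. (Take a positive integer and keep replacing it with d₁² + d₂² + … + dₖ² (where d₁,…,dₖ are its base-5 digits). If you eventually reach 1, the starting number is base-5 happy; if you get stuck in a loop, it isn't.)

83 = (3,1,3)_5 → 3² + 1² + 3² = 19
19 = (3,4)_5 → 3² + 4² = 25
25 = (1,0,0)_5 → 1² + 0² + 0² = 1  — reached 1.

base-5 happy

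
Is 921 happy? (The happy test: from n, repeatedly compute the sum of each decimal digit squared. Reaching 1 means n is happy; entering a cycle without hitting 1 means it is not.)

921 → 9² + 2² + 1² = 86
86 → 8² + 6² = 100
100 → 1² + 0² + 0² = 1  — reached 1.

happy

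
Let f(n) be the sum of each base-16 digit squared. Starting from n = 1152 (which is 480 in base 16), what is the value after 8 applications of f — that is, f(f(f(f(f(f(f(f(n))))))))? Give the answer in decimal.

169

1152 = (4,8,0)_16 → 4² + 8² + 0² = 80
80 = (5,0)_16 → 5² + 0² = 25
25 = (1,9)_16 → 1² + 9² = 82
82 = (5,2)_16 → 5² + 2² = 29
29 = (1,13)_16 → 1² + 13² = 170
170 = (10,10)_16 → 10² + 10² = 200
200 = (12,8)_16 → 12² + 8² = 208
208 = (13,0)_16 → 13² + 0² = 169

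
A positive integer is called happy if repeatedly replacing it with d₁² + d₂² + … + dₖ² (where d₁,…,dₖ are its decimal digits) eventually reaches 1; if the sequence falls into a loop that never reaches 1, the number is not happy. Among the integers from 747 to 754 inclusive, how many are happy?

1

747: 747 → 114 → 18 → 65 → 61 → 37 → 58 → 89 → 145 → 42 → 20 → 4 → 16 → 37  — not happy
748: 748 → 129 → 86 → 100 → 1  — happy
749: 749 → 146 → 53 → 34 → 25 → 29 → 85 → 89 → 145 → 42 → 20 → 4 → 16 → 37 → 58 → 89  — not happy
750: 750 → 74 → 65 → 61 → 37 → 58 → 89 → 145 → 42 → 20 → 4 → 16 → 37  — not happy
751: 751 → 75 → 74 → 65 → 61 → 37 → 58 → 89 → 145 → 42 → 20 → 4 → 16 → 37  — not happy
752: 752 → 78 → 113 → 11 → 2 → 4 → 16 → 37 → 58 → 89 → 145 → 42 → 20 → 4  — not happy
753: 753 → 83 → 73 → 58 → 89 → 145 → 42 → 20 → 4 → 16 → 37 → 58  — not happy
754: 754 → 90 → 81 → 65 → 61 → 37 → 58 → 89 → 145 → 42 → 20 → 4 → 16 → 37  — not happy
happy: 748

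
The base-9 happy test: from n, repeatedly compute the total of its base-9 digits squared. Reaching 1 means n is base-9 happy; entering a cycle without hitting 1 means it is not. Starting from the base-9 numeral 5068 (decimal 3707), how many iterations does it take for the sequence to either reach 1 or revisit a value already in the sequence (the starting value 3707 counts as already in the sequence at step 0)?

3707 = (5,0,6,8)_9 → 5² + 0² + 6² + 8² = 125
125 = (1,4,8)_9 → 1² + 4² + 8² = 81
81 = (1,0,0)_9 → 1² + 0² + 0² = 1  — reached 1.
That took 3 steps.

3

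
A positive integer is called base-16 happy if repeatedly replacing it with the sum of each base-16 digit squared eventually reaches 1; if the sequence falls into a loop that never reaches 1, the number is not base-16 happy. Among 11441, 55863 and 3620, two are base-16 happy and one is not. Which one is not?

11441: 11441 → 270 → 197 → 169 → 181 → 146 → 85 → 50 → 13 → 169  — repeats 169 (not base-16 happy)
55863: 55863 → 327 → 66 → 20 → 17 → 2 → 4 → 16 → 1  — reaches 1 (base-16 happy)
3620: 3620 → 216 → 233 → 277 → 27 → 122 → 149 → 106 → 136 → 128 → 64 → 16 → 1  — reaches 1 (base-16 happy)

11441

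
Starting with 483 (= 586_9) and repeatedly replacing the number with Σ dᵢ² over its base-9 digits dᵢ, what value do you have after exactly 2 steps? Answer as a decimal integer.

483 = (5,8,6)_9 → 5² + 8² + 6² = 125
125 = (1,4,8)_9 → 1² + 4² + 8² = 81

81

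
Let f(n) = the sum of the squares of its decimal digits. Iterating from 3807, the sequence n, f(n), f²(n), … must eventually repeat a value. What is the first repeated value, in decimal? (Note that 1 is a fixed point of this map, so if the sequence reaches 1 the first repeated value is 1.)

3807 → 3² + 8² + 0² + 7² = 122
122 → 1² + 2² + 2² = 9
9 → 9² = 81
81 → 8² + 1² = 65
65 → 6² + 5² = 61
61 → 6² + 1² = 37
37 → 3² + 7² = 58
58 → 5² + 8² = 89
89 → 8² + 9² = 145
145 → 1² + 4² + 5² = 42
42 → 4² + 2² = 20
20 → 2² + 0² = 4
4 → 4² = 16
16 → 1² + 6² = 37  — 37 already appeared earlier.

37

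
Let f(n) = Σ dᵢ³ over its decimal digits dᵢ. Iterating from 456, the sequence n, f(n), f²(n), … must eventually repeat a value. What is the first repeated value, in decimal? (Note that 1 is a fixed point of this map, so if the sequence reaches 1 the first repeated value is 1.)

456 → 4³ + 5³ + 6³ = 405
405 → 4³ + 0³ + 5³ = 189
189 → 1³ + 8³ + 9³ = 1242
1242 → 1³ + 2³ + 4³ + 2³ = 81
81 → 8³ + 1³ = 513
513 → 5³ + 1³ + 3³ = 153
153 → 1³ + 5³ + 3³ = 153  — 153 already appeared earlier.

153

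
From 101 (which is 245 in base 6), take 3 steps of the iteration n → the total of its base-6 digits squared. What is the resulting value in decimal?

26

101 = (2,4,5)_6 → 2² + 4² + 5² = 45
45 = (1,1,3)_6 → 1² + 1² + 3² = 11
11 = (1,5)_6 → 1² + 5² = 26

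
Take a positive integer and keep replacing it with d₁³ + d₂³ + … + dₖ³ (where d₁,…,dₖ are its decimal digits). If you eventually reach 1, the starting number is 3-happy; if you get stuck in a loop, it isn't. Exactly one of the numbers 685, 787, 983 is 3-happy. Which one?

685: 685 → 853 → 664 → 496 → 1009 → 730 → 370 → 370  — repeats 370 (not 3-happy)
787: 787 → 1198 → 1243 → 100 → 1  — reaches 1 (3-happy)
983: 983 → 1268 → 737 → 713 → 371 → 371  — repeats 371 (not 3-happy)

787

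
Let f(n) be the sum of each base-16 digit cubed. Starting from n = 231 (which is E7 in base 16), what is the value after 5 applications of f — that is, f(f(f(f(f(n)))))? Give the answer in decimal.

231 = (14,7)_16 → 14³ + 7³ = 3087
3087 = (12,0,15)_16 → 12³ + 0³ + 15³ = 5103
5103 = (1,3,14,15)_16 → 1³ + 3³ + 14³ + 15³ = 6147
6147 = (1,8,0,3)_16 → 1³ + 8³ + 0³ + 3³ = 540
540 = (2,1,12)_16 → 2³ + 1³ + 12³ = 1737

1737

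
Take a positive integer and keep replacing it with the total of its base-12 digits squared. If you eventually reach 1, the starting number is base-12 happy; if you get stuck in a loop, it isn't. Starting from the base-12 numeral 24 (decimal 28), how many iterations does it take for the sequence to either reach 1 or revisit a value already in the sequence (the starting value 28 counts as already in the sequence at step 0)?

28 = (2,4)_12 → 2² + 4² = 20
20 = (1,8)_12 → 1² + 8² = 65
65 = (5,5)_12 → 5² + 5² = 50
50 = (4,2)_12 → 4² + 2² = 20  — 20 repeats.
That took 4 steps.

4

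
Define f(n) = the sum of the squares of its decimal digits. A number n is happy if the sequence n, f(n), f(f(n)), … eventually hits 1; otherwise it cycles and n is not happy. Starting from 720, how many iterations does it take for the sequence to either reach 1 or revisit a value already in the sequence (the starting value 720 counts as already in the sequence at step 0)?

720 → 7² + 2² + 0² = 53
53 → 5² + 3² = 34
34 → 3² + 4² = 25
25 → 2² + 5² = 29
29 → 2² + 9² = 85
85 → 8² + 5² = 89
89 → 8² + 9² = 145
145 → 1² + 4² + 5² = 42
42 → 4² + 2² = 20
20 → 2² + 0² = 4
4 → 4² = 16
16 → 1² + 6² = 37
37 → 3² + 7² = 58
58 → 5² + 8² = 89  — 89 repeats.
That took 14 steps.

14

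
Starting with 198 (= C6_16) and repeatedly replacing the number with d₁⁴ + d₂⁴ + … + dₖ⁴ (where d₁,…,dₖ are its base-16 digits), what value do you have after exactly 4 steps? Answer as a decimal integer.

198 = (12,6)_16 → 12⁴ + 6⁴ = 22032
22032 = (5,6,1,0)_16 → 5⁴ + 6⁴ + 1⁴ + 0⁴ = 1922
1922 = (7,8,2)_16 → 7⁴ + 8⁴ + 2⁴ = 6513
6513 = (1,9,7,1)_16 → 1⁴ + 9⁴ + 7⁴ + 1⁴ = 8964

8964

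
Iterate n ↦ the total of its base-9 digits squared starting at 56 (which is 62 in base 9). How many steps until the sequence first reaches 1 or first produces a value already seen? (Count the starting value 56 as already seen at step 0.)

56 = (6,2)_9 → 6² + 2² = 40
40 = (4,4)_9 → 4² + 4² = 32
32 = (3,5)_9 → 3² + 5² = 34
34 = (3,7)_9 → 3² + 7² = 58
58 = (6,4)_9 → 6² + 4² = 52
52 = (5,7)_9 → 5² + 7² = 74
74 = (8,2)_9 → 8² + 2² = 68
68 = (7,5)_9 → 7² + 5² = 74  — 74 repeats.
That took 8 steps.

8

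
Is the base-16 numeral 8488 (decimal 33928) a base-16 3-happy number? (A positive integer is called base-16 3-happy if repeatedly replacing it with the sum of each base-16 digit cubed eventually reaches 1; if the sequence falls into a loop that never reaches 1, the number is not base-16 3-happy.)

33928 = (8,4,8,8)_16 → 8³ + 4³ + 8³ + 8³ = 1600
1600 = (6,4,0)_16 → 6³ + 4³ + 0³ = 280
280 = (1,1,8)_16 → 1³ + 1³ + 8³ = 514
514 = (2,0,2)_16 → 2³ + 0³ + 2³ = 16
16 = (1,0)_16 → 1³ + 0³ = 1  — reached 1.

base-16 3-happy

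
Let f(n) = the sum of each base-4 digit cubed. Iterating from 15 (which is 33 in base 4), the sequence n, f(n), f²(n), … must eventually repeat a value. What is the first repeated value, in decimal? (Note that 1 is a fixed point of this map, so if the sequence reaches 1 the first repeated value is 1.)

15 = (3,3)_4 → 54
54 = (3,1,2)_4 → 36
36 = (2,1,0)_4 → 9
9 = (2,1)_4 → 9  — 9 already appeared earlier.

9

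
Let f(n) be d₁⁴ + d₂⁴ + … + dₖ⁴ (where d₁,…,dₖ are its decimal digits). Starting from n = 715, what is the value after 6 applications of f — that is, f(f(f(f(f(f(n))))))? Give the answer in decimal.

4338

715 → 7⁴ + 1⁴ + 5⁴ = 2401 + 1 + 625 = 3027
3027 → 3⁴ + 0⁴ + 2⁴ + 7⁴ = 81 + 0 + 16 + 2401 = 2498
2498 → 2⁴ + 4⁴ + 9⁴ + 8⁴ = 16 + 256 + 6561 + 4096 = 10929
10929 → 1⁴ + 0⁴ + 9⁴ + 2⁴ + 9⁴ = 1 + 0 + 6561 + 16 + 6561 = 13139
13139 → 1⁴ + 3⁴ + 1⁴ + 3⁴ + 9⁴ = 1 + 81 + 1 + 81 + 6561 = 6725
6725 → 6⁴ + 7⁴ + 2⁴ + 5⁴ = 1296 + 2401 + 16 + 625 = 4338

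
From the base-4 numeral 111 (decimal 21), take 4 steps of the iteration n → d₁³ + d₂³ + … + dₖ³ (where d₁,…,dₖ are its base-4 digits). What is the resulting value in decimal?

21 = (1,1,1)_4 → 1³ + 1³ + 1³ = 1 + 1 + 1 = 3
3 = (3)_4 → 3³ = 27
27 = (1,2,3)_4 → 1³ + 2³ + 3³ = 1 + 8 + 27 = 36
36 = (2,1,0)_4 → 2³ + 1³ + 0³ = 8 + 1 + 0 = 9

9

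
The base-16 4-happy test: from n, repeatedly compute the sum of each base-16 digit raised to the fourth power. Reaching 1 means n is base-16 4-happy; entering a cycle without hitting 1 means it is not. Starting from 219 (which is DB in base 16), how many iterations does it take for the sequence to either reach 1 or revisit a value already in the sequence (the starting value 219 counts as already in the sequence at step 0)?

219 = (13,11)_16 → 13⁴ + 11⁴ = 43202
43202 = (10,8,12,2)_16 → 10⁴ + 8⁴ + 12⁴ + 2⁴ = 34848
34848 = (8,8,2,0)_16 → 8⁴ + 8⁴ + 2⁴ + 0⁴ = 8208
8208 = (2,0,1,0)_16 → 2⁴ + 0⁴ + 1⁴ + 0⁴ = 17
17 = (1,1)_16 → 1⁴ + 1⁴ = 2
2 = (2)_16 → 2⁴ = 16
16 = (1,0)_16 → 1⁴ + 0⁴ = 1  — reached 1.
That took 7 steps.

7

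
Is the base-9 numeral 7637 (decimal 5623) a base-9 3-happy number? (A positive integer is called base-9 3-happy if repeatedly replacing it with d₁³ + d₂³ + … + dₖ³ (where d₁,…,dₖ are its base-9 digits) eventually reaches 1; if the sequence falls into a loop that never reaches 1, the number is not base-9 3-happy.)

5623 = (7,6,3,7)_9 → 7³ + 6³ + 3³ + 7³ = 929
929 = (1,2,4,2)_9 → 1³ + 2³ + 4³ + 2³ = 81
81 = (1,0,0)_9 → 1³ + 0³ + 0³ = 1  — reached 1.

base-9 3-happy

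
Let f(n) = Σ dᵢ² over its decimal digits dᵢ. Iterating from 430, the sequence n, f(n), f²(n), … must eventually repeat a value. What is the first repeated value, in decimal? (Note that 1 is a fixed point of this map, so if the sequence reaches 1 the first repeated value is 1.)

89

430 → 4² + 3² + 0² = 16 + 9 + 0 = 25
25 → 2² + 5² = 4 + 25 = 29
29 → 2² + 9² = 4 + 81 = 85
85 → 8² + 5² = 64 + 25 = 89
89 → 8² + 9² = 64 + 81 = 145
145 → 1² + 4² + 5² = 1 + 16 + 25 = 42
42 → 4² + 2² = 16 + 4 = 20
20 → 2² + 0² = 4 + 0 = 4
4 → 4² = 16
16 → 1² + 6² = 1 + 36 = 37
37 → 3² + 7² = 9 + 49 = 58
58 → 5² + 8² = 25 + 64 = 89  — 89 already appeared earlier.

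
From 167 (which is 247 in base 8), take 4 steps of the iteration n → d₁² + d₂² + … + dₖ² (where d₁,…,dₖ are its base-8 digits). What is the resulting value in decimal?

167 = (2,4,7)_8 → 2² + 4² + 7² = 69
69 = (1,0,5)_8 → 1² + 0² + 5² = 26
26 = (3,2)_8 → 3² + 2² = 13
13 = (1,5)_8 → 1² + 5² = 26

26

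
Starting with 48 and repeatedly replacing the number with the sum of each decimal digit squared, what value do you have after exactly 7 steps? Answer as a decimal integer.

145

48 → 4² + 8² = 16 + 64 = 80
80 → 8² + 0² = 64 + 0 = 64
64 → 6² + 4² = 36 + 16 = 52
52 → 5² + 2² = 25 + 4 = 29
29 → 2² + 9² = 4 + 81 = 85
85 → 8² + 5² = 64 + 25 = 89
89 → 8² + 9² = 64 + 81 = 145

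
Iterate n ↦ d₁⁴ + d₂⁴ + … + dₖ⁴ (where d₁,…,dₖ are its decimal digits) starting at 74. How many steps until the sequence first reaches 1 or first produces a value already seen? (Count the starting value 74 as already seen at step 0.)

74 → 7⁴ + 4⁴ = 2657
2657 → 2⁴ + 6⁴ + 5⁴ + 7⁴ = 4338
4338 → 4⁴ + 3⁴ + 3⁴ + 8⁴ = 4514
4514 → 4⁴ + 5⁴ + 1⁴ + 4⁴ = 1138
1138 → 1⁴ + 1⁴ + 3⁴ + 8⁴ = 4179
4179 → 4⁴ + 1⁴ + 7⁴ + 9⁴ = 9219
9219 → 9⁴ + 2⁴ + 1⁴ + 9⁴ = 13139
13139 → 1⁴ + 3⁴ + 1⁴ + 3⁴ + 9⁴ = 6725
6725 → 6⁴ + 7⁴ + 2⁴ + 5⁴ = 4338  — 4338 repeats.
That took 9 steps.

9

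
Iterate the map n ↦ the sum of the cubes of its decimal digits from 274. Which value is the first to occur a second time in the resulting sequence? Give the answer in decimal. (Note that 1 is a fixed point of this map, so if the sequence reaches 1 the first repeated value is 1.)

370

274 → 2³ + 7³ + 4³ = 8 + 343 + 64 = 415
415 → 4³ + 1³ + 5³ = 64 + 1 + 125 = 190
190 → 1³ + 9³ + 0³ = 1 + 729 + 0 = 730
730 → 7³ + 3³ + 0³ = 343 + 27 + 0 = 370
370 → 3³ + 7³ + 0³ = 27 + 343 + 0 = 370  — 370 already appeared earlier.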